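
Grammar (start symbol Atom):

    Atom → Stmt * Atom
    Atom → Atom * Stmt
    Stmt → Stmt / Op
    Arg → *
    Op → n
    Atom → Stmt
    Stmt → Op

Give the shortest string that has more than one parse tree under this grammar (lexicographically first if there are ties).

length 1: no string has ≥2 trees
length 3: n * n has 2 parse trees

Two derivations of n * n:
  Atom ⇒ Stmt * Atom ⇒ Op * Atom ⇒ n * Atom ⇒ n * Stmt ⇒ n * Op ⇒ n * n
  Atom ⇒ Atom * Stmt ⇒ Stmt * Stmt ⇒ Op * Stmt ⇒ n * Stmt ⇒ n * Op ⇒ n * n

n * n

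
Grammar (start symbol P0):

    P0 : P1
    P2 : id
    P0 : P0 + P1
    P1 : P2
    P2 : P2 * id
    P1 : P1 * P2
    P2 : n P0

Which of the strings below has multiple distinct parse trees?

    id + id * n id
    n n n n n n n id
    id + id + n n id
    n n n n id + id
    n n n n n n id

id + id * n id: 1 tree
n n n n n n n id: 1 tree
id + id + n n id: 1 tree
n n n n id + id: 5 trees
n n n n n n id: 1 tree

n n n n id + id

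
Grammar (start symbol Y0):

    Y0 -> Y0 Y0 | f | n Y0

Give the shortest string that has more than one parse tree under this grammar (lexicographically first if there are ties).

length 1: no string has ≥2 trees
length 2: no string has ≥2 trees
length 3: f f f has 2 parse trees

Two derivations of f f f:
  Y0 ⇒ Y0 Y0 ⇒ Y0 Y0 Y0 ⇒ f Y0 Y0 ⇒ f f Y0 ⇒ f f f
  Y0 ⇒ Y0 Y0 ⇒ f Y0 ⇒ f Y0 Y0 ⇒ f f Y0 ⇒ f f f

f f f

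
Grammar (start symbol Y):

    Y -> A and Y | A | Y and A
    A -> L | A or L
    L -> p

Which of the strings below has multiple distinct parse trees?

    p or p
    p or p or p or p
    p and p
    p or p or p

p or p: 1 tree
p or p or p or p: 1 tree
p and p: 2 trees
p or p or p: 1 tree

p and p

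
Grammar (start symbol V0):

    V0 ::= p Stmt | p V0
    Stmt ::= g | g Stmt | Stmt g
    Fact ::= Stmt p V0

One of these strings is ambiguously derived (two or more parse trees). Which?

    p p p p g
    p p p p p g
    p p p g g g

p p p g g g

p p p p g: 1 tree
p p p p p g: 1 tree
p p p g g g: 4 trees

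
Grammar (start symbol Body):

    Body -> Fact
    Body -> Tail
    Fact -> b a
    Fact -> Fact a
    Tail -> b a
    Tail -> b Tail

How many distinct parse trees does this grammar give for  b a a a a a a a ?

1

Parse trees for b a a a a a a a:
  [Body [Fact [Fact [Fact [Fact [Fact [Fact [Fact b a] a] a] a] a] a] a]]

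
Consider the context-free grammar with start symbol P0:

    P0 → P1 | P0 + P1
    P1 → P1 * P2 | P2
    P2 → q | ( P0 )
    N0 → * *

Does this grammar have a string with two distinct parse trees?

Unambiguous

(N0 is unreachable from P0, so its rules don't affect L(P0).) The grammar is stratified — P0 handles '+' (left-recursive), P1 handles '*', P2 atoms. Each operator has a fixed associativity and precedence level, so every string has one parse.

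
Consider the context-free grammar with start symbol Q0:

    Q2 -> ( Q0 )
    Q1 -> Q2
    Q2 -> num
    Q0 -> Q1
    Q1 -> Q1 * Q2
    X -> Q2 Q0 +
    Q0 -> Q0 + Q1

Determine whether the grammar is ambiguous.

Unambiguous

(X is unreachable from Q0, so its rules don't affect L(Q0).) This is a standard precedence ladder (Q0 over Q1 over Q2), with each level left-recursive on its own operator ('+' at Q0, '*' at Q1). That structure is LR(1), hence unambiguous.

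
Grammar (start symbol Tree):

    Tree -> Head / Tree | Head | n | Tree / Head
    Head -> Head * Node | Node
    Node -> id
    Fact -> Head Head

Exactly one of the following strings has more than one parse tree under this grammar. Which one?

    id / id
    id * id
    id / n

id / id

id / id: 2 trees
id * id: 1 tree
id / n: 1 tree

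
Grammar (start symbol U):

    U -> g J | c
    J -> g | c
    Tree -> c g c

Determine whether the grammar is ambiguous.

(Tree is unreachable from U, so its rules don't affect L(U).) Each reachable nonterminal has at most one production per leading terminal, and all productions are right-linear; the derivation is determined token-by-token.

Unambiguous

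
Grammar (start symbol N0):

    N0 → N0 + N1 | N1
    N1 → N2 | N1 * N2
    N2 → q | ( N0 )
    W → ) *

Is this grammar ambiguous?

Unambiguous

Only N0, N1, N2 are reachable from N0; ignoring the rest: N0 → N0 + N1 | N1  ;  N1 → N1 * N2 | N2  — a left-associative chain with N2 at the bottom. Each string factors uniquely by precedence.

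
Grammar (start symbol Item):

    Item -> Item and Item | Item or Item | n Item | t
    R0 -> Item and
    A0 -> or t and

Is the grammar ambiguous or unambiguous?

Witness: n t and t

Derivation 1: Item ⇒ Item and Item ⇒ n Item and Item ⇒ n t and Item ⇒ n t and t
Derivation 2: Item ⇒ n Item ⇒ n Item and Item ⇒ n t and Item ⇒ n t and t

Two distinct leftmost derivations for the same string.

Ambiguous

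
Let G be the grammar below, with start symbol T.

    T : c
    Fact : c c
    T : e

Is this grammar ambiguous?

(Fact is unreachable from T, so its rules don't affect L(T).) The reachable rules are right-linear with at most one rule per (nonterminal, next-terminal) pair. Each input token forces the next rule, so parsing is deterministic.

Unambiguous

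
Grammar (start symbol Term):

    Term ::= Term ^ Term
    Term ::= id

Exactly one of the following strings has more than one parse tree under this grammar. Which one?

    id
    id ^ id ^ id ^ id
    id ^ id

id: 1 tree
id ^ id ^ id ^ id: 5 trees
id ^ id: 1 tree

id ^ id ^ id ^ id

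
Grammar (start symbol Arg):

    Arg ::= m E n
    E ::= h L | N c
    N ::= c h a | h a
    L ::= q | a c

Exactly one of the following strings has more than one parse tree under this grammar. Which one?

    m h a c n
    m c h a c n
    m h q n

m h a c n: 2 trees
m c h a c n: 1 tree
m h q n: 1 tree

m h a c n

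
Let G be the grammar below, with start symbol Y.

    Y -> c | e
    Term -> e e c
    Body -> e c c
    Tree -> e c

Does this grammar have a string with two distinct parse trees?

Unambiguous

Only Y is reachable from Y; ignoring the rest: Restricted to the reachable nonterminals, every rule has the form A → t or A → t B, and no two rules for the same A share a first terminal. The grammar encodes a DFA — one run per string.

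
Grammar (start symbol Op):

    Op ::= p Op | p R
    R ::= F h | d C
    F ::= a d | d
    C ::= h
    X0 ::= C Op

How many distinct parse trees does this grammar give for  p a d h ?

Parse trees for p a d h:
  [Op p [R [F a d] h]]

1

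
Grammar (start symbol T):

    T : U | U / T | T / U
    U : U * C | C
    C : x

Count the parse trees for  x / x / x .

Parse trees for x / x / x:
  [T [U [C x]] / [T [U [C x]] / [T [U [C x]]]]]
  [T [U [C x]] / [T [T [U [C x]]] / [U [C x]]]]
  [T [T [U [C x]] / [T [U [C x]]]] / [U [C x]]]
  [T [T [T [U [C x]]] / [U [C x]]] / [U [C x]]]

4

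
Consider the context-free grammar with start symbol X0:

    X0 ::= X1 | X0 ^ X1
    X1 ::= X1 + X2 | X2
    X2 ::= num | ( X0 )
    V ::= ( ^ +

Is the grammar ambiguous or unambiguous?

Unambiguous

(V is unreachable from X0, so its rules don't affect L(X0).) X0 → X0 ^ X1 | X1  ;  X1 → X1 + X2 | X2  — a left-associative chain with X2 at the bottom. Each string factors uniquely by precedence.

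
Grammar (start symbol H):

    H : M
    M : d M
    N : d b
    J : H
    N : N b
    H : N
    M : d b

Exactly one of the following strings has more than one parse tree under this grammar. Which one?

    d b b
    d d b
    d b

d b b: 1 tree
d d b: 1 tree
d b: 2 trees

d b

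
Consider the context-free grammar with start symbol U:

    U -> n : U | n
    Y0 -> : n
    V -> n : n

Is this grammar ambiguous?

Unambiguous

Only U is reachable from U; ignoring the rest: Right-recursive list with a separator: after each atom, whether the separator follows determines the rule. One parse per string.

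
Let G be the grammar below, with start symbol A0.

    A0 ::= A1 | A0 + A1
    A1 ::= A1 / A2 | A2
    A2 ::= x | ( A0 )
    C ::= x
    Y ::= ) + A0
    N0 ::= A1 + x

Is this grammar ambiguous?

Only A0, A1, A2 are reachable from A0; ignoring the rest: A0 → A0 + A1 | A1  ;  A1 → A1 / A2 | A2  — a left-associative chain with A2 at the bottom. Each string factors uniquely by precedence.

Unambiguous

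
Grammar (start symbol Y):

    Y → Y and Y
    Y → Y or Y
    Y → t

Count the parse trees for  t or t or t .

2

Parse trees for t or t or t:
  [Y [Y t] or [Y [Y t] or [Y t]]]
  [Y [Y [Y t] or [Y t]] or [Y t]]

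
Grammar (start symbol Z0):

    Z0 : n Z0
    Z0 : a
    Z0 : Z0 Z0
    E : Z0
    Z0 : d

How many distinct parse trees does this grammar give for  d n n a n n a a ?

22

Parse trees for d n n a n n a a (showing first 6 of 22):
  [Z0 [Z0 d] [Z0 n [Z0 n [Z0 [Z0 a] [Z0 n [Z0 n [Z0 [Z0 a] [Z0 a]]]]]]]]
  [Z0 [Z0 d] [Z0 n [Z0 n [Z0 [Z0 a] [Z0 n [Z0 [Z0 n [Z0 a]] [Z0 a]]]]]]]
  [Z0 [Z0 d] [Z0 n [Z0 n [Z0 [Z0 a] [Z0 [Z0 n [Z0 n [Z0 a]]] [Z0 a]]]]]]
  [Z0 [Z0 d] [Z0 n [Z0 n [Z0 [Z0 [Z0 a] [Z0 n [Z0 n [Z0 a]]]] [Z0 a]]]]]
  [Z0 [Z0 d] [Z0 n [Z0 [Z0 n [Z0 a]] [Z0 n [Z0 n [Z0 [Z0 a] [Z0 a]]]]]]]
  [Z0 [Z0 d] [Z0 n [Z0 [Z0 n [Z0 a]] [Z0 n [Z0 [Z0 n [Z0 a]] [Z0 a]]]]]]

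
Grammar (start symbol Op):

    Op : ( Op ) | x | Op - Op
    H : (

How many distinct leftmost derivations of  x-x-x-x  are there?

5

Parse trees for x-x-x-x:
  [Op [Op x] - [Op [Op x] - [Op [Op x] - [Op x]]]]
  [Op [Op x] - [Op [Op [Op x] - [Op x]] - [Op x]]]
  [Op [Op [Op x] - [Op x]] - [Op [Op x] - [Op x]]]
  [Op [Op [Op x] - [Op [Op x] - [Op x]]] - [Op x]]
  [Op [Op [Op [Op x] - [Op x]] - [Op x]] - [Op x]]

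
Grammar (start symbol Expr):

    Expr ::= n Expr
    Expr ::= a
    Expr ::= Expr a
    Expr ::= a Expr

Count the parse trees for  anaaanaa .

8

Parse trees for anaaanaa:
  [Expr [Expr a [Expr n [Expr a [Expr a [Expr a [Expr n [Expr a]]]]]]] a]
  [Expr a [Expr n [Expr [Expr a [Expr a [Expr a [Expr n [Expr a]]]]] a]]]
  [Expr a [Expr n [Expr a [Expr [Expr a [Expr a [Expr n [Expr a]]]] a]]]]
  [Expr a [Expr n [Expr a [Expr a [Expr [Expr a [Expr n [Expr a]]] a]]]]]
  [Expr a [Expr n [Expr a [Expr a [Expr a [Expr n [Expr [Expr a] a]]]]]]]
  [Expr a [Expr n [Expr a [Expr a [Expr a [Expr n [Expr a [Expr a]]]]]]]]
  [Expr a [Expr n [Expr a [Expr a [Expr a [Expr [Expr n [Expr a]] a]]]]]]
  [Expr a [Expr [Expr n [Expr a [Expr a [Expr a [Expr n [Expr a]]]]]] a]]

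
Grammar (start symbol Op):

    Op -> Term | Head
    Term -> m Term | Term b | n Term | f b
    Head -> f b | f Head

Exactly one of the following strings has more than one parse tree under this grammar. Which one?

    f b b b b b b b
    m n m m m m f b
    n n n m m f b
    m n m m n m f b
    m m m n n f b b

f b b b b b b b: 1 tree
m n m m m m f b: 1 tree
n n n m m f b: 1 tree
m n m m n m f b: 1 tree
m m m n n f b b: 6 trees

m m m n n f b b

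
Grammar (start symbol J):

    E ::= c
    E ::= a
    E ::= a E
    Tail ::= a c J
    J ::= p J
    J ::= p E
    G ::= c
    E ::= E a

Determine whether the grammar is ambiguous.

Ambiguous

Witness: p a a

Derivation 1: J ⇒ p E ⇒ p a E ⇒ p a a
Derivation 2: J ⇒ p E ⇒ p E a ⇒ p a a

Two distinct leftmost derivations for the same string.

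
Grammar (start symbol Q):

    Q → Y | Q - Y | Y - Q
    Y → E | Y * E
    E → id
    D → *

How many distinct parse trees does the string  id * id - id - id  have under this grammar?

Parse trees for id * id - id - id:
  [Q [Q [Q [Y [Y [E id]] * [E id]]] - [Y [E id]]] - [Y [E id]]]
  [Q [Q [Y [Y [E id]] * [E id]] - [Q [Y [E id]]]] - [Y [E id]]]
  [Q [Y [Y [E id]] * [E id]] - [Q [Q [Y [E id]]] - [Y [E id]]]]
  [Q [Y [Y [E id]] * [E id]] - [Q [Y [E id]] - [Q [Y [E id]]]]]

4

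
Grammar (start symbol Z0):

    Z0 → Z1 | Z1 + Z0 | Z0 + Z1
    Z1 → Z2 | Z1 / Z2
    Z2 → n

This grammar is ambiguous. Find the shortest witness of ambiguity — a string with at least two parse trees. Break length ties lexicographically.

length 1: no string has ≥2 trees
length 3: n + n has 2 parse trees

Two derivations of n + n:
  Z0 ⇒ Z1 + Z0 ⇒ Z2 + Z0 ⇒ n + Z0 ⇒ n + Z1 ⇒ n + Z2 ⇒ n + n
  Z0 ⇒ Z0 + Z1 ⇒ Z1 + Z1 ⇒ Z2 + Z1 ⇒ n + Z1 ⇒ n + Z2 ⇒ n + n

n + n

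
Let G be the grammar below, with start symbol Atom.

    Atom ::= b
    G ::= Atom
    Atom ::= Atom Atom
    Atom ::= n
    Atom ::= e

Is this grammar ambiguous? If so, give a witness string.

Ambiguous

Witness: b b b

Derivation 1: Atom ⇒ Atom Atom ⇒ b Atom ⇒ b Atom Atom ⇒ b b Atom ⇒ b b b
Derivation 2: Atom ⇒ Atom Atom ⇒ Atom Atom Atom ⇒ b Atom Atom ⇒ b b Atom ⇒ b b b

Two distinct leftmost derivations for the same string.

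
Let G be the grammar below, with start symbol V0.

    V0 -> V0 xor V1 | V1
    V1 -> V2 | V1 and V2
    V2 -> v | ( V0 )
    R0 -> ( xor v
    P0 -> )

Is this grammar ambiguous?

Unambiguous

Only V0, V1, V2 are reachable from V0; ignoring the rest: V0 → V0 xor V1 | V1  ;  V1 → V1 and V2 | V2  — a left-associative chain with V2 at the bottom. Each string factors uniquely by precedence.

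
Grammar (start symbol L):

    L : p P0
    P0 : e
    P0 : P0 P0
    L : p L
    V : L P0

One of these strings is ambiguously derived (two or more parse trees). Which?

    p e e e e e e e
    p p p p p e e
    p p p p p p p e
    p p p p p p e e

p e e e e e e e: 132 trees
p p p p p e e: 1 tree
p p p p p p p e: 1 tree
p p p p p p e e: 1 tree

p e e e e e e e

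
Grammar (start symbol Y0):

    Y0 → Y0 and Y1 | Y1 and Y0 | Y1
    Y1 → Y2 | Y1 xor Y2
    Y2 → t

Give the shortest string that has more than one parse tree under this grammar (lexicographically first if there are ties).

length 1: no string has ≥2 trees
length 3: t and t has 2 parse trees

Two derivations of t and t:
  Y0 ⇒ Y0 and Y1 ⇒ Y1 and Y1 ⇒ Y2 and Y1 ⇒ t and Y1 ⇒ t and Y2 ⇒ t and t
  Y0 ⇒ Y1 and Y0 ⇒ Y2 and Y0 ⇒ t and Y0 ⇒ t and Y1 ⇒ t and Y2 ⇒ t and t

t and t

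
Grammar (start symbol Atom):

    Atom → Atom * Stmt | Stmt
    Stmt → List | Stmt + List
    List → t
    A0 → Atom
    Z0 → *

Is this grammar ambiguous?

Unambiguous

(A0, Z0 are unreachable from Atom, so their rules don't affect L(Atom).) The grammar is stratified — Atom handles '*' (left-recursive), Stmt handles '+', List atoms. Each operator has a fixed associativity and precedence level, so every string has one parse.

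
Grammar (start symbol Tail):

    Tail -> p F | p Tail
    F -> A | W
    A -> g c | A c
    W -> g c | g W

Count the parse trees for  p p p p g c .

2

Parse trees for p p p p g c:
  [Tail p [Tail p [Tail p [Tail p [F [A g c]]]]]]
  [Tail p [Tail p [Tail p [Tail p [F [W g c]]]]]]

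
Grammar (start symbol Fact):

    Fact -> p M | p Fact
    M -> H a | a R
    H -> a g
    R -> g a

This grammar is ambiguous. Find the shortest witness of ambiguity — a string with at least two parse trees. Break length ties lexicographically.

p a g a

length 4: p a g a has 2 parse trees

Two derivations of p a g a:
  Fact ⇒ p M ⇒ p H a ⇒ p a g a
  Fact ⇒ p M ⇒ p a R ⇒ p a g a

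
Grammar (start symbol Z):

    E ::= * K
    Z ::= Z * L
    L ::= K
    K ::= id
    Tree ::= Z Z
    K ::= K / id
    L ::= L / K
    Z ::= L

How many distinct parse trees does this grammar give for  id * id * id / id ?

2

Parse trees for id * id * id / id:
  [Z [Z [Z [L [K id]]] * [L [K id]]] * [L [K [K id] / id]]]
  [Z [Z [Z [L [K id]]] * [L [K id]]] * [L [L [K id]] / [K id]]]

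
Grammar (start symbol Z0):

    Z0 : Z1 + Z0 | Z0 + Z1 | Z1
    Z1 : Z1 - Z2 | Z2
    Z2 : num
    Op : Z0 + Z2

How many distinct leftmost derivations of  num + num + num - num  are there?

4

Parse trees for num + num + num - num:
  [Z0 [Z1 [Z2 num]] + [Z0 [Z1 [Z2 num]] + [Z0 [Z1 [Z1 [Z2 num]] - [Z2 num]]]]]
  [Z0 [Z1 [Z2 num]] + [Z0 [Z0 [Z1 [Z2 num]]] + [Z1 [Z1 [Z2 num]] - [Z2 num]]]]
  [Z0 [Z0 [Z1 [Z2 num]] + [Z0 [Z1 [Z2 num]]]] + [Z1 [Z1 [Z2 num]] - [Z2 num]]]
  [Z0 [Z0 [Z0 [Z1 [Z2 num]]] + [Z1 [Z2 num]]] + [Z1 [Z1 [Z2 num]] - [Z2 num]]]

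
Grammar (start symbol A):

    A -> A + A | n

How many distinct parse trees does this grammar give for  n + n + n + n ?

5

Parse trees for n + n + n + n:
  [A [A n] + [A [A n] + [A [A n] + [A n]]]]
  [A [A n] + [A [A [A n] + [A n]] + [A n]]]
  [A [A [A n] + [A n]] + [A [A n] + [A n]]]
  [A [A [A n] + [A [A n] + [A n]]] + [A n]]
  [A [A [A [A n] + [A n]] + [A n]] + [A n]]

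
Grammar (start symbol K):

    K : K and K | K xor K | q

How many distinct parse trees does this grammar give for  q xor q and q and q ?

Parse trees for q xor q and q and q:
  [K [K [K q] xor [K q]] and [K [K q] and [K q]]]
  [K [K [K [K q] xor [K q]] and [K q]] and [K q]]
  [K [K [K q] xor [K [K q] and [K q]]] and [K q]]
  [K [K q] xor [K [K q] and [K [K q] and [K q]]]]
  [K [K q] xor [K [K [K q] and [K q]] and [K q]]]

5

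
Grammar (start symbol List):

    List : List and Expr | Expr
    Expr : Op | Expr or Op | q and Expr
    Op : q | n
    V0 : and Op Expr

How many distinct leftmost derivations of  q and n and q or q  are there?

2

Parse trees for q and n and q or q:
  [List [List [List [Expr [Op q]]] and [Expr [Op n]]] and [Expr [Expr [Op q]] or [Op q]]]
  [List [List [Expr q and [Expr [Op n]]]] and [Expr [Expr [Op q]] or [Op q]]]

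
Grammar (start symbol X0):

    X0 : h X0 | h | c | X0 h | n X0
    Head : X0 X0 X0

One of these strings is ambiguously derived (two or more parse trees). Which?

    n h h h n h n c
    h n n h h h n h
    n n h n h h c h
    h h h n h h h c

n n h n h h c h

n h h h n h n c: 1 tree
h n n h h h n h: 1 tree
n n h n h h c h: 7 trees
h h h n h h h c: 1 tree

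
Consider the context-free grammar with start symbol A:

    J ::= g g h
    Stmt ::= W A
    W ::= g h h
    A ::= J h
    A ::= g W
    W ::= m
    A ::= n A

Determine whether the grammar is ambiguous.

Witness: g g h h

Derivation 1: A ⇒ J h ⇒ g g h h
Derivation 2: A ⇒ g W ⇒ g g h h

Two distinct leftmost derivations for the same string.

Ambiguous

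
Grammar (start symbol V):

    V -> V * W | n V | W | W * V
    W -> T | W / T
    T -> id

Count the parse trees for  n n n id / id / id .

1

Parse trees for n n n id / id / id:
  [V n [V n [V n [V [W [W [W [T id]] / [T id]] / [T id]]]]]]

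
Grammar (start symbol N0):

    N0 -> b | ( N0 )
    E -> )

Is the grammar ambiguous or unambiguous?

Unambiguous

(E is unreachable from N0, so its rules don't affect L(N0).) Each string is a nest of matched brackets around a single atom. An opening bracket forces the recursive rule; an atom forces the base rule.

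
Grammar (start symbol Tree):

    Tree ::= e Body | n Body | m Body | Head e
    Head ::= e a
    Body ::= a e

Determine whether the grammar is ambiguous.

Witness: e a e

Derivation 1: Tree ⇒ e Body ⇒ e a e
Derivation 2: Tree ⇒ Head e ⇒ e a e

Two distinct leftmost derivations for the same string.

Ambiguous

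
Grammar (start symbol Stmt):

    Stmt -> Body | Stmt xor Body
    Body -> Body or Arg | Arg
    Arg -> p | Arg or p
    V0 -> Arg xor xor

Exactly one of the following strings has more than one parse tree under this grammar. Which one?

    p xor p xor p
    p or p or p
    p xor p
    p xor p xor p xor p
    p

p xor p xor p: 1 tree
p or p or p: 4 trees
p xor p: 1 tree
p xor p xor p xor p: 1 tree
p: 1 tree

p or p or p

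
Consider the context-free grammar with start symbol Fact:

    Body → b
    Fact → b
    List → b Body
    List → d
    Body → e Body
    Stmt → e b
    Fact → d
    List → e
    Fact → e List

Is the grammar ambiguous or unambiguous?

Unambiguous

Only Fact, List, Body are reachable from Fact; ignoring the rest: Restricted to the reachable nonterminals, every rule has the form A → t or A → t B, and no two rules for the same A share a first terminal. The grammar encodes a DFA — one run per string.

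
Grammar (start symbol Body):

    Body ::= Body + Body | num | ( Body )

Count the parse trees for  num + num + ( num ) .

Parse trees for num + num + ( num ):
  [Body [Body num] + [Body [Body num] + [Body ( [Body num] )]]]
  [Body [Body [Body num] + [Body num]] + [Body ( [Body num] )]]

2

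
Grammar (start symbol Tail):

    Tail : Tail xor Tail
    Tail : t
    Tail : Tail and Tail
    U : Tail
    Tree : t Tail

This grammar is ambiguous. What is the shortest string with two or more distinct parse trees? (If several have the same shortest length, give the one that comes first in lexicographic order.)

length 1: no string has ≥2 trees
length 3: no string has ≥2 trees
length 5: t and t and t has 2 parse trees

Two derivations of t and t and t:
  Tail ⇒ Tail and Tail ⇒ t and Tail ⇒ t and Tail and Tail ⇒ t and t and Tail ⇒ t and t and t
  Tail ⇒ Tail and Tail ⇒ Tail and Tail and Tail ⇒ t and Tail and Tail ⇒ t and t and Tail ⇒ t and t and t

t and t and t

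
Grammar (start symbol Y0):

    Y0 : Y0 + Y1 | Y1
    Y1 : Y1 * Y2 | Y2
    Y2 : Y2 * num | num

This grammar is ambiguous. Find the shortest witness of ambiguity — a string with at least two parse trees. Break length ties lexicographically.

num * num

length 1: no string has ≥2 trees
length 3: num * num has 2 parse trees

Two derivations of num * num:
  Y0 ⇒ Y1 ⇒ Y1 * Y2 ⇒ Y2 * Y2 ⇒ num * Y2 ⇒ num * num
  Y0 ⇒ Y1 ⇒ Y2 ⇒ Y2 * num ⇒ num * num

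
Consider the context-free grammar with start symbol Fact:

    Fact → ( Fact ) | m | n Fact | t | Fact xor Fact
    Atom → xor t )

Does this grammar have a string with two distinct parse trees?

Witness: n m xor m

Derivation 1: Fact ⇒ n Fact ⇒ n Fact xor Fact ⇒ n m xor Fact ⇒ n m xor m
Derivation 2: Fact ⇒ Fact xor Fact ⇒ n Fact xor Fact ⇒ n m xor Fact ⇒ n m xor m

Two distinct leftmost derivations for the same string.

Ambiguous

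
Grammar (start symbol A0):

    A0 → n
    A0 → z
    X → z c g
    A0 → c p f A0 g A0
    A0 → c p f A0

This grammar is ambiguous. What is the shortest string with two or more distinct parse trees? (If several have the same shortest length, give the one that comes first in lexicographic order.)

c p f c p f n g n

length 1: no string has ≥2 trees
length 4: no string has ≥2 trees
length 6: no string has ≥2 trees
length 7: no string has ≥2 trees
length 9: c p f c p f n g n has 2 parse trees

Two derivations of c p f c p f n g n:
  A0 ⇒ c p f A0 g A0 ⇒ c p f c p f A0 g A0 ⇒ c p f c p f n g A0 ⇒ c p f c p f n g n
  A0 ⇒ c p f A0 ⇒ c p f c p f A0 g A0 ⇒ c p f c p f n g A0 ⇒ c p f c p f n g n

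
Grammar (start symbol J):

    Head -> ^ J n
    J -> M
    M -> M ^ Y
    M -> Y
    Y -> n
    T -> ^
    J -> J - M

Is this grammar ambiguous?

Only J, M, Y are reachable from J; ignoring the rest: J → J - M | M  ;  M → M ^ Y | Y  — a left-associative chain with Y at the bottom. Each string factors uniquely by precedence.

Unambiguous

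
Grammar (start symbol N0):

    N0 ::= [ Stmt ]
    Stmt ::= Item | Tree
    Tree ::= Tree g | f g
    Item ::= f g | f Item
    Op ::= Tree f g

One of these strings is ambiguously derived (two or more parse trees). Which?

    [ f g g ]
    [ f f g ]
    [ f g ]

[ f g ]

[ f g g ]: 1 tree
[ f f g ]: 1 tree
[ f g ]: 2 trees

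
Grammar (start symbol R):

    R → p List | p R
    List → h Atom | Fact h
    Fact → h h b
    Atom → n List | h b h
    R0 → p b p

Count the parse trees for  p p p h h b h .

2

Parse trees for p p p h h b h:
  [R p [R p [R p [List h [Atom h b h]]]]]
  [R p [R p [R p [List [Fact h h b] h]]]]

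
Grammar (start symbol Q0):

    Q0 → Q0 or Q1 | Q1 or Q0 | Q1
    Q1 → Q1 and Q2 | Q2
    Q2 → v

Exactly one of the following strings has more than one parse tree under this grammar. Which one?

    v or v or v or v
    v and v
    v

v or v or v or v: 8 trees
v and v: 1 tree
v: 1 tree

v or v or v or v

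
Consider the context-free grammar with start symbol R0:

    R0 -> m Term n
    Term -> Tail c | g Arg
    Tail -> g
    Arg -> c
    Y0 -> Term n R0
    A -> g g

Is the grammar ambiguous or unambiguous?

Ambiguous

Witness: m g c n

Derivation 1: R0 ⇒ m Term n ⇒ m Tail c n ⇒ m g c n
Derivation 2: R0 ⇒ m Term n ⇒ m g Arg n ⇒ m g c n

Two distinct leftmost derivations for the same string.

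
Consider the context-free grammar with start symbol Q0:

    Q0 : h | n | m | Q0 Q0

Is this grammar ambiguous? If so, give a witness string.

Ambiguous

Witness: h h h

Derivation 1: Q0 ⇒ Q0 Q0 ⇒ h Q0 ⇒ h Q0 Q0 ⇒ h h Q0 ⇒ h h h
Derivation 2: Q0 ⇒ Q0 Q0 ⇒ Q0 Q0 Q0 ⇒ h Q0 Q0 ⇒ h h Q0 ⇒ h h h

Two distinct leftmost derivations for the same string.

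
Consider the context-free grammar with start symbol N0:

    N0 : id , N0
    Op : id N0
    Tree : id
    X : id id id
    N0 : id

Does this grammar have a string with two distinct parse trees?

Only N0 is reachable from N0; ignoring the rest: Right-recursive list with a separator: after each atom, whether the separator follows determines the rule. One parse per string.

Unambiguous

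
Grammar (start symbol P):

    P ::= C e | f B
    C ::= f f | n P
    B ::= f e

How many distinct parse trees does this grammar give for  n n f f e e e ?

Parse trees for n n f f e e e:
  [P [C n [P [C n [P [C f f] e]] e]] e]
  [P [C n [P [C n [P f [B f e]]] e]] e]

2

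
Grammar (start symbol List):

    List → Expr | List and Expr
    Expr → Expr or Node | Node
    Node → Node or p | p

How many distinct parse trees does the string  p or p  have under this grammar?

2

Parse trees for p or p:
  [List [Expr [Expr [Node p]] or [Node p]]]
  [List [Expr [Node [Node p] or p]]]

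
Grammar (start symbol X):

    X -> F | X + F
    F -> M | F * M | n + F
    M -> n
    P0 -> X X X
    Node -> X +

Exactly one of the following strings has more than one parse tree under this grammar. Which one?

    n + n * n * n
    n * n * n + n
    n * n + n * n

n + n * n * n: 4 trees
n * n * n + n: 1 tree
n * n + n * n: 1 tree

n + n * n * n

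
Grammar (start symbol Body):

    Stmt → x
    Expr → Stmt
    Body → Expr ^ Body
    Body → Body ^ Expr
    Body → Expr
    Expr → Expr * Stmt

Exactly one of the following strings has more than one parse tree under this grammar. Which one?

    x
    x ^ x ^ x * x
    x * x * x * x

x ^ x ^ x * x

x: 1 tree
x ^ x ^ x * x: 4 trees
x * x * x * x: 1 tree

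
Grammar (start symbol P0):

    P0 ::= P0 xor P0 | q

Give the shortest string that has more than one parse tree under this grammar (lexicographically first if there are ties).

q xor q xor q

length 1: no string has ≥2 trees
length 3: no string has ≥2 trees
length 5: q xor q xor q has 2 parse trees

Two derivations of q xor q xor q:
  P0 ⇒ P0 xor P0 ⇒ P0 xor P0 xor P0 ⇒ q xor P0 xor P0 ⇒ q xor q xor P0 ⇒ q xor q xor q
  P0 ⇒ P0 xor P0 ⇒ q xor P0 ⇒ q xor P0 xor P0 ⇒ q xor q xor P0 ⇒ q xor q xor q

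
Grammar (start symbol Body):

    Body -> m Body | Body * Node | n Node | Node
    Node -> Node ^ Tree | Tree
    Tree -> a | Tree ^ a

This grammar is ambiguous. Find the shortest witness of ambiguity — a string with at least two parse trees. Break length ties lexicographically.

length 1: no string has ≥2 trees
length 2: no string has ≥2 trees
length 3: a ^ a has 2 parse trees

Two derivations of a ^ a:
  Body ⇒ Node ⇒ Node ^ Tree ⇒ Tree ^ Tree ⇒ a ^ Tree ⇒ a ^ a
  Body ⇒ Node ⇒ Tree ⇒ Tree ^ a ⇒ a ^ a

a ^ a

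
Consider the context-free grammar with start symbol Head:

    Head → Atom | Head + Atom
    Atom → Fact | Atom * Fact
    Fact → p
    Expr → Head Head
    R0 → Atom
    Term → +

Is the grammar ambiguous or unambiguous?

Unambiguous

(Expr, R0, Term are unreachable from Head, so their rules don't affect L(Head).) The grammar is stratified — Head handles '+' (left-recursive), Atom handles '*', Fact atoms. Each operator has a fixed associativity and precedence level, so every string has one parse.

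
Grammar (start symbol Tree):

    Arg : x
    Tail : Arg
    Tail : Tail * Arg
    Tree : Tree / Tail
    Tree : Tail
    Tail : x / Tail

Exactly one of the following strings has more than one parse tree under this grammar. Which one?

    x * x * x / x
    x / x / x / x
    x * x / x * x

x / x / x / x

x * x * x / x: 1 tree
x / x / x / x: 8 trees
x * x / x * x: 1 tree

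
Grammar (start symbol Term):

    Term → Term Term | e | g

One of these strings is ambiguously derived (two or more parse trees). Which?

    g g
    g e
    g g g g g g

g g: 1 tree
g e: 1 tree
g g g g g g: 42 trees

g g g g g g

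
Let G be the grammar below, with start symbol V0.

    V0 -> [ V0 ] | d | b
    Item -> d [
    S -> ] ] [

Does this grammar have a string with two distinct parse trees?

Unambiguous

Only V0 is reachable from V0; ignoring the rest: Each string is a nest of matched brackets around a single atom. An opening bracket forces the recursive rule; an atom forces the base rule.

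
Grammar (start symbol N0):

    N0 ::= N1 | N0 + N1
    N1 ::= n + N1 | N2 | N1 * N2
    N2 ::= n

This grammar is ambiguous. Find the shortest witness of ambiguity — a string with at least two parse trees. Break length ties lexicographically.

n + n

length 1: no string has ≥2 trees
length 3: n + n has 2 parse trees

Two derivations of n + n:
  N0 ⇒ N1 ⇒ n + N1 ⇒ n + N2 ⇒ n + n
  N0 ⇒ N0 + N1 ⇒ N1 + N1 ⇒ N2 + N1 ⇒ n + N1 ⇒ n + N2 ⇒ n + n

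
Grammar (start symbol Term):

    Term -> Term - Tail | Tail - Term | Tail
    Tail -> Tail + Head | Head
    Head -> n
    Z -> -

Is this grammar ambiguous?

Ambiguous

Witness: n - n

Derivation 1: Term ⇒ Term - Tail ⇒ Tail - Tail ⇒ Head - Tail ⇒ n - Tail ⇒ n - Head ⇒ n - n
Derivation 2: Term ⇒ Tail - Term ⇒ Head - Term ⇒ n - Term ⇒ n - Tail ⇒ n - Head ⇒ n - n

Two distinct leftmost derivations for the same string.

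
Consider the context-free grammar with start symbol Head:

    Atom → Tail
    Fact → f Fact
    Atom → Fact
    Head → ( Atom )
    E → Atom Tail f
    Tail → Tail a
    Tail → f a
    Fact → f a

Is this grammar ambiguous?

Witness: ( f a )

Derivation 1: Head ⇒ ( Atom ) ⇒ ( Tail ) ⇒ ( f a )
Derivation 2: Head ⇒ ( Atom ) ⇒ ( Fact ) ⇒ ( f a )

Two distinct leftmost derivations for the same string.

Ambiguous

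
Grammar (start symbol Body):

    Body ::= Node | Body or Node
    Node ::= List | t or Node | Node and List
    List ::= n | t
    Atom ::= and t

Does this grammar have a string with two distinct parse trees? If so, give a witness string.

Ambiguous

Witness: t or n

Derivation 1: Body ⇒ Node ⇒ t or Node ⇒ t or List ⇒ t or n
Derivation 2: Body ⇒ Body or Node ⇒ Node or Node ⇒ List or Node ⇒ t or Node ⇒ t or List ⇒ t or n

Two distinct leftmost derivations for the same string.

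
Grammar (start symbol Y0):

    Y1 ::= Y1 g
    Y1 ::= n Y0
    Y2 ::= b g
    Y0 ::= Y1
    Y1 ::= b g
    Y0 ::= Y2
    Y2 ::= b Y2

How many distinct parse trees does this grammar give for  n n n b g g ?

Parse trees for n n n b g g:
  [Y0 [Y1 [Y1 n [Y0 [Y1 n [Y0 [Y1 n [Y0 [Y1 b g]]]]]]] g]]
  [Y0 [Y1 [Y1 n [Y0 [Y1 n [Y0 [Y1 n [Y0 [Y2 b g]]]]]]] g]]
  [Y0 [Y1 n [Y0 [Y1 [Y1 n [Y0 [Y1 n [Y0 [Y1 b g]]]]] g]]]]
  [Y0 [Y1 n [Y0 [Y1 [Y1 n [Y0 [Y1 n [Y0 [Y2 b g]]]]] g]]]]
  [Y0 [Y1 n [Y0 [Y1 n [Y0 [Y1 [Y1 n [Y0 [Y1 b g]]] g]]]]]]
  [Y0 [Y1 n [Y0 [Y1 n [Y0 [Y1 [Y1 n [Y0 [Y2 b g]]] g]]]]]]
  [Y0 [Y1 n [Y0 [Y1 n [Y0 [Y1 n [Y0 [Y1 [Y1 b g] g]]]]]]]]

7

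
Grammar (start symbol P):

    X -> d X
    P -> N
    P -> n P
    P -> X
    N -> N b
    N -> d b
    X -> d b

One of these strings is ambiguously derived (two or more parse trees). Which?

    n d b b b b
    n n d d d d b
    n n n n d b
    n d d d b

n d b b b b: 1 tree
n n d d d d b: 1 tree
n n n n d b: 2 trees
n d d d b: 1 tree

n n n n d b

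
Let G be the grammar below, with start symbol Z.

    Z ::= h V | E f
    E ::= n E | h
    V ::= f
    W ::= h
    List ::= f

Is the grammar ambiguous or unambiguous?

Witness: h f

Derivation 1: Z ⇒ h V ⇒ h f
Derivation 2: Z ⇒ E f ⇒ h f

Two distinct leftmost derivations for the same string.

Ambiguous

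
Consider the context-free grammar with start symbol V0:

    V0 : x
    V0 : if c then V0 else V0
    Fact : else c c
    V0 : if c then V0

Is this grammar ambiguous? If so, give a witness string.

Witness: if c then if c then x else x

Derivation 1: V0 ⇒ if c then V0 else V0 ⇒ if c then if c then V0 else V0 ⇒ if c then if c then x else V0 ⇒ if c then if c then x else x
Derivation 2: V0 ⇒ if c then V0 ⇒ if c then if c then V0 else V0 ⇒ if c then if c then x else V0 ⇒ if c then if c then x else x

Two distinct leftmost derivations for the same string.

Ambiguous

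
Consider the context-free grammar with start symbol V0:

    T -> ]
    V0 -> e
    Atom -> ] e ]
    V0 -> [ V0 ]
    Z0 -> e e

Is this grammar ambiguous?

(T, Atom, Z0 are unreachable from V0, so their rules don't affect L(V0).) L(V0) is { openⁿ atom closeⁿ : n ≥ 0 }. The bracket depth fixes n, and the derivation is forced at every step.

Unambiguous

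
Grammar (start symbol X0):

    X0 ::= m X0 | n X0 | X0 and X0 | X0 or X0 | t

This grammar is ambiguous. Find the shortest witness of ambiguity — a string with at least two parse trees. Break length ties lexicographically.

length 1: no string has ≥2 trees
length 2: no string has ≥2 trees
length 3: no string has ≥2 trees
length 4: m t and t has 2 parse trees

Two derivations of m t and t:
  X0 ⇒ m X0 ⇒ m X0 and X0 ⇒ m t and X0 ⇒ m t and t
  X0 ⇒ X0 and X0 ⇒ m X0 and X0 ⇒ m t and X0 ⇒ m t and t

m t and t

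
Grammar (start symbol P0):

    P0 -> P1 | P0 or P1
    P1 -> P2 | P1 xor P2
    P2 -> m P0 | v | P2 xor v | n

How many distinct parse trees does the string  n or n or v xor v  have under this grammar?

2

Parse trees for n or n or v xor v:
  [P0 [P0 [P0 [P1 [P2 n]]] or [P1 [P2 n]]] or [P1 [P2 [P2 v] xor v]]]
  [P0 [P0 [P0 [P1 [P2 n]]] or [P1 [P2 n]]] or [P1 [P1 [P2 v]] xor [P2 v]]]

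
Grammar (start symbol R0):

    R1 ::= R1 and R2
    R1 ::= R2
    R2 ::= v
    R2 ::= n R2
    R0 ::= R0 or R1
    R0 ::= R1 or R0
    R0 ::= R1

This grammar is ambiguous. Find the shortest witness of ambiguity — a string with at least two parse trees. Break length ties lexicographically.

v or v

length 1: no string has ≥2 trees
length 2: no string has ≥2 trees
length 3: v or v has 2 parse trees

Two derivations of v or v:
  R0 ⇒ R0 or R1 ⇒ R1 or R1 ⇒ R2 or R1 ⇒ v or R1 ⇒ v or R2 ⇒ v or v
  R0 ⇒ R1 or R0 ⇒ R2 or R0 ⇒ v or R0 ⇒ v or R1 ⇒ v or R2 ⇒ v or v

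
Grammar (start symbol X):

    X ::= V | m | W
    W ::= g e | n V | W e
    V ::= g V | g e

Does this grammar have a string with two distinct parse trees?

Ambiguous

Witness: g e

Derivation 1: X ⇒ V ⇒ g e
Derivation 2: X ⇒ W ⇒ g e

Two distinct leftmost derivations for the same string.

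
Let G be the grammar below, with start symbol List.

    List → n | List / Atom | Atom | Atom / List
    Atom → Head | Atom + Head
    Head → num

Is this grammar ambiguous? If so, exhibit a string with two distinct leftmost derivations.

Witness: num / num

Derivation 1: List ⇒ List / Atom ⇒ Atom / Atom ⇒ Head / Atom ⇒ num / Atom ⇒ num / Head ⇒ num / num
Derivation 2: List ⇒ Atom / List ⇒ Head / List ⇒ num / List ⇒ num / Atom ⇒ num / Head ⇒ num / num

Two distinct leftmost derivations for the same string.

Ambiguous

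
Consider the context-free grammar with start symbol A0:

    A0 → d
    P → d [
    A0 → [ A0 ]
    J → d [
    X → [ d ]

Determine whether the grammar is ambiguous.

Unambiguous

(J, X, P are unreachable from A0, so their rules don't affect L(A0).) Each string is a nest of matched brackets around a single atom. An opening bracket forces the recursive rule; an atom forces the base rule.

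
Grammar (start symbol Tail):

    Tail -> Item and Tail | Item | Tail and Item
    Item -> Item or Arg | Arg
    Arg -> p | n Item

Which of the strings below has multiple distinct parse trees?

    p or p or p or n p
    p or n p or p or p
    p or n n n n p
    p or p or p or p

p or n p or p or p

p or p or p or n p: 1 tree
p or n p or p or p: 3 trees
p or n n n n p: 1 tree
p or p or p or p: 1 tree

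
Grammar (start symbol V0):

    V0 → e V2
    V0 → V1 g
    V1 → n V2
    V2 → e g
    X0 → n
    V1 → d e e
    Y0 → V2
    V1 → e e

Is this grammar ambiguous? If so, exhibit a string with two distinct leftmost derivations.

Witness: e e g

Derivation 1: V0 ⇒ e V2 ⇒ e e g
Derivation 2: V0 ⇒ V1 g ⇒ e e g

Two distinct leftmost derivations for the same string.

Ambiguous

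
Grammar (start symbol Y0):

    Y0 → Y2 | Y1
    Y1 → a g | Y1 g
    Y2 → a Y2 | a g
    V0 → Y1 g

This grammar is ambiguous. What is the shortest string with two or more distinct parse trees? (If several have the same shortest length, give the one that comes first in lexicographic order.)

a g

length 2: a g has 2 parse trees

Two derivations of a g:
  Y0 ⇒ Y2 ⇒ a g
  Y0 ⇒ Y1 ⇒ a g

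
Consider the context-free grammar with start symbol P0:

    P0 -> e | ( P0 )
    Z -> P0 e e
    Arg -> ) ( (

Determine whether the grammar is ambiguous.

Unambiguous

Only P0 is reachable from P0; ignoring the rest: Each string is a nest of matched brackets around a single atom. An opening bracket forces the recursive rule; an atom forces the base rule.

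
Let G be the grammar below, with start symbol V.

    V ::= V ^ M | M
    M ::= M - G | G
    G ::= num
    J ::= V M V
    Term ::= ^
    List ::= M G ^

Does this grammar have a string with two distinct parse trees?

Unambiguous

(J, Term, List are unreachable from V, so their rules don't affect L(V).) The grammar is stratified — V handles '^' (left-recursive), M handles '-', G atoms. Each operator has a fixed associativity and precedence level, so every string has one parse.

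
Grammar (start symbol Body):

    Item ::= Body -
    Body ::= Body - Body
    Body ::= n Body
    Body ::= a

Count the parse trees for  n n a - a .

3

Parse trees for n n a - a:
  [Body [Body n [Body n [Body a]]] - [Body a]]
  [Body n [Body [Body n [Body a]] - [Body a]]]
  [Body n [Body n [Body [Body a] - [Body a]]]]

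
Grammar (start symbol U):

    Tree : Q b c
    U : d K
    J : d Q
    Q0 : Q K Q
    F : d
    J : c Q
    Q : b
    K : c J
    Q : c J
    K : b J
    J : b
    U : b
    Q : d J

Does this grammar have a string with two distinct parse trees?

(Q0, Tree, F are unreachable from U, so their rules don't affect L(U).) Each reachable nonterminal has at most one production per leading terminal, and all productions are right-linear; the derivation is determined token-by-token.

Unambiguous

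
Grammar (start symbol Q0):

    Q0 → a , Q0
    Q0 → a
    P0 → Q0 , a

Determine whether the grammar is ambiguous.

Unambiguous

Only Q0 is reachable from Q0; ignoring the rest: Right-recursive list with a separator: after each atom, whether the separator follows determines the rule. One parse per string.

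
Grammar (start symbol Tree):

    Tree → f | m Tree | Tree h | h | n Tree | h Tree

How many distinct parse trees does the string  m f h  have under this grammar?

Parse trees for m f h:
  [Tree m [Tree [Tree f] h]]
  [Tree [Tree m [Tree f]] h]

2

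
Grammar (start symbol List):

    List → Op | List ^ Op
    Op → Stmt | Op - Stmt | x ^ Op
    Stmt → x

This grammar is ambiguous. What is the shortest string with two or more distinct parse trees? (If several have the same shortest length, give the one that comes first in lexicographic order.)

length 1: no string has ≥2 trees
length 3: x ^ x has 2 parse trees

Two derivations of x ^ x:
  List ⇒ Op ⇒ x ^ Op ⇒ x ^ Stmt ⇒ x ^ x
  List ⇒ List ^ Op ⇒ Op ^ Op ⇒ Stmt ^ Op ⇒ x ^ Op ⇒ x ^ Stmt ⇒ x ^ x

x ^ x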